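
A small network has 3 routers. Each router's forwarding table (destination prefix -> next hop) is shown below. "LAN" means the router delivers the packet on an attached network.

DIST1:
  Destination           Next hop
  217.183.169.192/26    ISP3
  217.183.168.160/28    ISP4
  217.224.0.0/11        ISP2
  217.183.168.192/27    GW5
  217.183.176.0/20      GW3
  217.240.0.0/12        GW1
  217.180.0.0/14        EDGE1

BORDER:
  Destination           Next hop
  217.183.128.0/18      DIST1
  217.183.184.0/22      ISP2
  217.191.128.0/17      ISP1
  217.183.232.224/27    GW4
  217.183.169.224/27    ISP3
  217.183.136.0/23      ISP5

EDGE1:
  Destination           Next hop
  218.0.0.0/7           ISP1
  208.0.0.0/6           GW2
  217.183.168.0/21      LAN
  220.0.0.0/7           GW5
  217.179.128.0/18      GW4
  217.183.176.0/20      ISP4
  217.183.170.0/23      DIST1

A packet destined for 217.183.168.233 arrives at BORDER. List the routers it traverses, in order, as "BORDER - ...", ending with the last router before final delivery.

BORDER - DIST1 - EDGE1

At BORDER: longest match for 217.183.168.233 is 217.183.128.0/18 -> DIST1
At DIST1: longest match for 217.183.168.233 is 217.180.0.0/14 -> EDGE1
At EDGE1: longest match for 217.183.168.233 is 217.183.168.0/21 -> LAN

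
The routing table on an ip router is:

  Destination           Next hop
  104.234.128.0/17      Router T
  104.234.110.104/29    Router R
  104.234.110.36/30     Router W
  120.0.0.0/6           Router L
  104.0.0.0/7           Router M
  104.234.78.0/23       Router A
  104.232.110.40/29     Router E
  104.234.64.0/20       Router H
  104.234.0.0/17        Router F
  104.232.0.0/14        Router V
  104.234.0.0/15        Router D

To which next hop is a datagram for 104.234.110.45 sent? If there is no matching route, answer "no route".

Routes whose prefix contains 104.234.110.45:
  104.0.0.0/7 (104.0.0.0 - 105.255.255.255) -> Router M
  104.232.0.0/14 (104.232.0.0 - 104.235.255.255) -> Router V
  104.234.0.0/15 (104.234.0.0 - 104.235.255.255) -> Router D
  104.234.0.0/17 (104.234.0.0 - 104.234.127.255) -> Router F
More-specific entries that do NOT match:
  104.234.110.36/30 (104.234.110.36 - 104.234.110.39) does not contain 104.234.110.45
  104.234.110.104/29 (104.234.110.104 - 104.234.110.111) does not contain 104.234.110.45
  104.232.110.40/29 (104.232.110.40 - 104.232.110.47) does not contain 104.234.110.45
  104.234.78.0/23 (104.234.78.0 - 104.234.79.255) does not contain 104.234.110.45
  104.234.64.0/20 (104.234.64.0 - 104.234.79.255) does not contain 104.234.110.45
Longest matching prefix is /17 -> next hop Router F.

Router F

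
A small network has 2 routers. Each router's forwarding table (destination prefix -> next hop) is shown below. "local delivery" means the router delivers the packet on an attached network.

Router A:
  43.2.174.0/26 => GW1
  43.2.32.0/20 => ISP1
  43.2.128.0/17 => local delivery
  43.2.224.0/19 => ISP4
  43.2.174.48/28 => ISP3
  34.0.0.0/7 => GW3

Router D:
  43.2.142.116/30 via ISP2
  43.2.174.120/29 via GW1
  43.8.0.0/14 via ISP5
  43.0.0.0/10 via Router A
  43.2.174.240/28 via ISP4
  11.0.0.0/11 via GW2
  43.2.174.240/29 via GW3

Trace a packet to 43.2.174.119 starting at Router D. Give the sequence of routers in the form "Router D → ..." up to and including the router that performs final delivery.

At Router D: longest match for 43.2.174.119 is 43.0.0.0/10 -> Router A
At Router A: longest match for 43.2.174.119 is 43.2.128.0/17 -> local delivery

Router D → Router A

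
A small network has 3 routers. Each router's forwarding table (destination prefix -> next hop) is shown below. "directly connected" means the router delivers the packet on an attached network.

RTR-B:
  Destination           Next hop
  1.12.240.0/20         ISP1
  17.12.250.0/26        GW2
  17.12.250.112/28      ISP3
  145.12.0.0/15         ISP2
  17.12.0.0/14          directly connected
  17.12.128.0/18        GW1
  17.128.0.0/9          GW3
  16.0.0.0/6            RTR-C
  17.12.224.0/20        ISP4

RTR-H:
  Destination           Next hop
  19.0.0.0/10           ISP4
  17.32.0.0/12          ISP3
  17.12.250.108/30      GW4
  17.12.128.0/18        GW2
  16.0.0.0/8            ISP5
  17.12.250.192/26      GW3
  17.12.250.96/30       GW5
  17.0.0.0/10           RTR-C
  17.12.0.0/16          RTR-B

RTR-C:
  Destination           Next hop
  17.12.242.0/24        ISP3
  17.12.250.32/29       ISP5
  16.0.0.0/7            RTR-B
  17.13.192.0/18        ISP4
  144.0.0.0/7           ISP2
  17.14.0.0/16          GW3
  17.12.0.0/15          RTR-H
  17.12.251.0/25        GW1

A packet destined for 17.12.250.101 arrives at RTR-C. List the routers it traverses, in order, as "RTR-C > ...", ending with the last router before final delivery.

RTR-C > RTR-H > RTR-B

At RTR-C: longest match for 17.12.250.101 is 17.12.0.0/15 -> RTR-H
At RTR-H: longest match for 17.12.250.101 is 17.12.0.0/16 -> RTR-B
At RTR-B: longest match for 17.12.250.101 is 17.12.0.0/14 -> directly connected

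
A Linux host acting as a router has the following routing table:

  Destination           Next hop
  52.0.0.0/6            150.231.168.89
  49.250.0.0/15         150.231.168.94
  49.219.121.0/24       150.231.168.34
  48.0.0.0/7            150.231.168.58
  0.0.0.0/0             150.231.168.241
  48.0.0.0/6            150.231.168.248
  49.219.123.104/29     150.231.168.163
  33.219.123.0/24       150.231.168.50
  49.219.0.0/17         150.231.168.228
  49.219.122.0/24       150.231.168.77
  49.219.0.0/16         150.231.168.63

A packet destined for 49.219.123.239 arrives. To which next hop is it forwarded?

150.231.168.228

Routes whose prefix contains 49.219.123.239:
  0.0.0.0/0 (default, matches everything) -> 150.231.168.241
  48.0.0.0/6 (48.0.0.0 - 51.255.255.255) -> 150.231.168.248
  48.0.0.0/7 (48.0.0.0 - 49.255.255.255) -> 150.231.168.58
  49.219.0.0/16 (49.219.0.0 - 49.219.255.255) -> 150.231.168.63
  49.219.0.0/17 (49.219.0.0 - 49.219.127.255) -> 150.231.168.228
More-specific entries that do NOT match:
  49.219.123.104/29 (49.219.123.104 - 49.219.123.111) does not contain 49.219.123.239
  49.219.121.0/24 (49.219.121.0 - 49.219.121.255) does not contain 49.219.123.239
  33.219.123.0/24 (33.219.123.0 - 33.219.123.255) does not contain 49.219.123.239
  49.219.122.0/24 (49.219.122.0 - 49.219.122.255) does not contain 49.219.123.239
Longest matching prefix is /17 -> next hop 150.231.168.228.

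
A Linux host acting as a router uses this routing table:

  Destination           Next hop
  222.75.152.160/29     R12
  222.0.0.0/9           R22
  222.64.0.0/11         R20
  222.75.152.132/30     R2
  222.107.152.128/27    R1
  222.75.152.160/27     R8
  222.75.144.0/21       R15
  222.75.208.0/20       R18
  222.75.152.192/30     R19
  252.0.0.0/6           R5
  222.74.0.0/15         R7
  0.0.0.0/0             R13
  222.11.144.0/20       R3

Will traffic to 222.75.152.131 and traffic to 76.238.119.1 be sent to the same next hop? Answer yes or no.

222.75.152.131: longest match 222.74.0.0/15 -> R7
76.238.119.1: longest match 0.0.0.0/0 -> R13

no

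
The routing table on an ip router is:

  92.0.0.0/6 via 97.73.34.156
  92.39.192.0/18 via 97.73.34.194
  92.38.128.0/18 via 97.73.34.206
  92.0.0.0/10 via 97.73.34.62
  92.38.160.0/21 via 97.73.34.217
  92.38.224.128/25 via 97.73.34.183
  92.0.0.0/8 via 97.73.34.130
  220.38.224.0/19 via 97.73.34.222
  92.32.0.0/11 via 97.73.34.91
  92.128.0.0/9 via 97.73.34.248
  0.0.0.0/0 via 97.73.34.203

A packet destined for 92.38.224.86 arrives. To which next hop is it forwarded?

97.73.34.91

Routes whose prefix contains 92.38.224.86:
  0.0.0.0/0 (default, matches everything) -> 97.73.34.203
  92.0.0.0/6 (92.0.0.0 - 95.255.255.255) -> 97.73.34.156
  92.0.0.0/8 (92.0.0.0 - 92.255.255.255) -> 97.73.34.130
  92.0.0.0/10 (92.0.0.0 - 92.63.255.255) -> 97.73.34.62
  92.32.0.0/11 (92.32.0.0 - 92.63.255.255) -> 97.73.34.91
More-specific entries that do NOT match:
  92.38.224.128/25 (92.38.224.128 - 92.38.224.255) does not contain 92.38.224.86
  92.38.160.0/21 (92.38.160.0 - 92.38.167.255) does not contain 92.38.224.86
  220.38.224.0/19 (220.38.224.0 - 220.38.255.255) does not contain 92.38.224.86
  92.39.192.0/18 (92.39.192.0 - 92.39.255.255) does not contain 92.38.224.86
  92.38.128.0/18 (92.38.128.0 - 92.38.191.255) does not contain 92.38.224.86
Longest matching prefix is /11 -> next hop 97.73.34.91.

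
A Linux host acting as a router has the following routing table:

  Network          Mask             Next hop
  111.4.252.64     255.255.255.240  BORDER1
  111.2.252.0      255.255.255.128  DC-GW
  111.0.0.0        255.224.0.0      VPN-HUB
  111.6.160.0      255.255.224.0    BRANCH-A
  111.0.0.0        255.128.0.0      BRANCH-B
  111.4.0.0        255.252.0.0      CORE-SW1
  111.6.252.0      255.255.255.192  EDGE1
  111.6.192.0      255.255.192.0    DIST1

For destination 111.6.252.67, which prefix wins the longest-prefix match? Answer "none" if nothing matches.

Entries matching 111.6.252.67:
  111.0.0.0/9 (111.0.0.0 - 111.127.255.255)
  111.0.0.0/11 (111.0.0.0 - 111.31.255.255)
  111.4.0.0/14 (111.4.0.0 - 111.7.255.255)
  111.6.192.0/18 (111.6.192.0 - 111.6.255.255)
Most specific is 111.6.192.0/18.

111.6.192.0/18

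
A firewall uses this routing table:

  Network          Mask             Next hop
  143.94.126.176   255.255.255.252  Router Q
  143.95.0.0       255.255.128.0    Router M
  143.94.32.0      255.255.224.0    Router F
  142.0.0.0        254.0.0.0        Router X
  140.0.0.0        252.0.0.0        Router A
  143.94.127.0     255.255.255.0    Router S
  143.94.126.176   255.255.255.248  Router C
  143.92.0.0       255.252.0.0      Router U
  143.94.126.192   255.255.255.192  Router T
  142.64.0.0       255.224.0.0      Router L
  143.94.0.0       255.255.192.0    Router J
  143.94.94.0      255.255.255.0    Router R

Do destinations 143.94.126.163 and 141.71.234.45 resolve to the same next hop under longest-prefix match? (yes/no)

143.94.126.163: longest match 143.92.0.0/14 -> Router U
141.71.234.45: longest match 140.0.0.0/6 -> Router A

no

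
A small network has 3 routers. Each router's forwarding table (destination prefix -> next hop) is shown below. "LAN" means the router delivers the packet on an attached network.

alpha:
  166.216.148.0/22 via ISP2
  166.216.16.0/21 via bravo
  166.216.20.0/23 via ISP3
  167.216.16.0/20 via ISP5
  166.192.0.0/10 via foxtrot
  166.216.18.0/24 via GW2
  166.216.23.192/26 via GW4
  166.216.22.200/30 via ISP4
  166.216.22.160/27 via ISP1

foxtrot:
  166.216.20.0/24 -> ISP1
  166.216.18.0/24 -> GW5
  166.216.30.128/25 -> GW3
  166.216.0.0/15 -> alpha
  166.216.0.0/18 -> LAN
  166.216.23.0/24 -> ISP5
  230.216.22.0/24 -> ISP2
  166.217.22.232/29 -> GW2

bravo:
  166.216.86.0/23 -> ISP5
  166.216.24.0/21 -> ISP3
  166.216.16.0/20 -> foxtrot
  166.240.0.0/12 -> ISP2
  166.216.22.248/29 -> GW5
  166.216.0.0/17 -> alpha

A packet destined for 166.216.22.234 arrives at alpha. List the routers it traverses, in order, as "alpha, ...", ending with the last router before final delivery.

At alpha: longest match for 166.216.22.234 is 166.216.16.0/21 -> bravo
At bravo: longest match for 166.216.22.234 is 166.216.16.0/20 -> foxtrot
At foxtrot: longest match for 166.216.22.234 is 166.216.0.0/18 -> LAN

alpha, bravo, foxtrot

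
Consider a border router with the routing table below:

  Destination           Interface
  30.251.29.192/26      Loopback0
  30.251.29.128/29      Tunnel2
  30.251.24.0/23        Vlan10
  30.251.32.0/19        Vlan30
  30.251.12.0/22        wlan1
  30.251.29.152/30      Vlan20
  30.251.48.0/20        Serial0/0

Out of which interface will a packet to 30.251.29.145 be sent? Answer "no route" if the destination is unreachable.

no route

No entry's prefix contains 30.251.29.145; there is no default route.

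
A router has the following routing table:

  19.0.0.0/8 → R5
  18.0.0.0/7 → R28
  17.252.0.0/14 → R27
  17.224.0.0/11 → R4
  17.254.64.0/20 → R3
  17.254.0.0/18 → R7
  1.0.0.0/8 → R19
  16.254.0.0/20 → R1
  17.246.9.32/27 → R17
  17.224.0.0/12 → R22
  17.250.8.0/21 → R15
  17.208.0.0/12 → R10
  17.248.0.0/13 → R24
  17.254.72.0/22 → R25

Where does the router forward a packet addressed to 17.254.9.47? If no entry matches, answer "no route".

Routes whose prefix contains 17.254.9.47:
  17.224.0.0/11 (17.224.0.0 - 17.255.255.255) -> R4
  17.248.0.0/13 (17.248.0.0 - 17.255.255.255) -> R24
  17.252.0.0/14 (17.252.0.0 - 17.255.255.255) -> R27
  17.254.0.0/18 (17.254.0.0 - 17.254.63.255) -> R7
More-specific entries that do NOT match:
  17.246.9.32/27 (17.246.9.32 - 17.246.9.63) does not contain 17.254.9.47
  17.254.72.0/22 (17.254.72.0 - 17.254.75.255) does not contain 17.254.9.47
  17.250.8.0/21 (17.250.8.0 - 17.250.15.255) does not contain 17.254.9.47
  17.254.64.0/20 (17.254.64.0 - 17.254.79.255) does not contain 17.254.9.47
  16.254.0.0/20 (16.254.0.0 - 16.254.15.255) does not contain 17.254.9.47
Longest matching prefix is /18 -> next hop R7.

R7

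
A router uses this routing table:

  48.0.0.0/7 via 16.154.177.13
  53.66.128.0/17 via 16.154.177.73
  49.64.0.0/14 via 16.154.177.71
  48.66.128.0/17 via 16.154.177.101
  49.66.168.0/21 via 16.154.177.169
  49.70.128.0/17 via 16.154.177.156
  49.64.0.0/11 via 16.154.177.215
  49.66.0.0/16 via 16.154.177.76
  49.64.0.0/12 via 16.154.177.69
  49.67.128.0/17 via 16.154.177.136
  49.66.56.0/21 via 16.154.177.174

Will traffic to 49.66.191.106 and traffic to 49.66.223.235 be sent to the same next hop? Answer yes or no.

49.66.191.106: longest match 49.66.0.0/16 -> 16.154.177.76
49.66.223.235: longest match 49.66.0.0/16 -> 16.154.177.76

yes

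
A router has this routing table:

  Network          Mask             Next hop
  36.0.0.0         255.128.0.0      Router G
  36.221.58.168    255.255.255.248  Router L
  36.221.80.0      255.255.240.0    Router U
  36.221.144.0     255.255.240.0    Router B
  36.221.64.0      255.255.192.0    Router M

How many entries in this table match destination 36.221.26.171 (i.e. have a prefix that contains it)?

0

No listed prefix contains 36.221.26.171.
Total matching entries: 0.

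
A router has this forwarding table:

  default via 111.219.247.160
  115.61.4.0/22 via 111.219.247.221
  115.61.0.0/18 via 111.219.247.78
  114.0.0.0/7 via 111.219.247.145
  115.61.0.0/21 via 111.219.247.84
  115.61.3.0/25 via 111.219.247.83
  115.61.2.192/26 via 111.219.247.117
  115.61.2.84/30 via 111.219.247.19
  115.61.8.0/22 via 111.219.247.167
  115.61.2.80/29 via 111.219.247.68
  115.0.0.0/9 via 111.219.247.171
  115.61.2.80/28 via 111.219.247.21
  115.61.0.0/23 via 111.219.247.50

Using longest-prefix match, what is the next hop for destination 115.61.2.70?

111.219.247.84

Routes whose prefix contains 115.61.2.70:
  0.0.0.0/0 (default, matches everything) -> 111.219.247.160
  114.0.0.0/7 (114.0.0.0 - 115.255.255.255) -> 111.219.247.145
  115.0.0.0/9 (115.0.0.0 - 115.127.255.255) -> 111.219.247.171
  115.61.0.0/18 (115.61.0.0 - 115.61.63.255) -> 111.219.247.78
  115.61.0.0/21 (115.61.0.0 - 115.61.7.255) -> 111.219.247.84
More-specific entries that do NOT match:
  115.61.2.84/30 (115.61.2.84 - 115.61.2.87) does not contain 115.61.2.70
  115.61.2.80/29 (115.61.2.80 - 115.61.2.87) does not contain 115.61.2.70
  115.61.2.80/28 (115.61.2.80 - 115.61.2.95) does not contain 115.61.2.70
  115.61.2.192/26 (115.61.2.192 - 115.61.2.255) does not contain 115.61.2.70
  115.61.3.0/25 (115.61.3.0 - 115.61.3.127) does not contain 115.61.2.70
  115.61.0.0/23 (115.61.0.0 - 115.61.1.255) does not contain 115.61.2.70
  115.61.4.0/22 (115.61.4.0 - 115.61.7.255) does not contain 115.61.2.70
  115.61.8.0/22 (115.61.8.0 - 115.61.11.255) does not contain 115.61.2.70
Longest matching prefix is /21 -> next hop 111.219.247.84.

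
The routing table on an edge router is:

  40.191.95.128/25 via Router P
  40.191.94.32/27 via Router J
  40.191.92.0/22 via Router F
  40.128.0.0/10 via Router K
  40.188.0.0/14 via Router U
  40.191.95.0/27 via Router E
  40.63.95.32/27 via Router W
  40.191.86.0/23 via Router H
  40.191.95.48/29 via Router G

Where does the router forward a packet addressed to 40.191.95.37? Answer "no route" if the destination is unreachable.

Router F

Routes whose prefix contains 40.191.95.37:
  40.128.0.0/10 (40.128.0.0 - 40.191.255.255) -> Router K
  40.188.0.0/14 (40.188.0.0 - 40.191.255.255) -> Router U
  40.191.92.0/22 (40.191.92.0 - 40.191.95.255) -> Router F
More-specific entries that do NOT match:
  40.191.95.48/29 (40.191.95.48 - 40.191.95.55) does not contain 40.191.95.37
  40.191.94.32/27 (40.191.94.32 - 40.191.94.63) does not contain 40.191.95.37
  40.191.95.0/27 (40.191.95.0 - 40.191.95.31) does not contain 40.191.95.37
  40.63.95.32/27 (40.63.95.32 - 40.63.95.63) does not contain 40.191.95.37
  40.191.95.128/25 (40.191.95.128 - 40.191.95.255) does not contain 40.191.95.37
  40.191.86.0/23 (40.191.86.0 - 40.191.87.255) does not contain 40.191.95.37
Longest matching prefix is /22 -> next hop Router F.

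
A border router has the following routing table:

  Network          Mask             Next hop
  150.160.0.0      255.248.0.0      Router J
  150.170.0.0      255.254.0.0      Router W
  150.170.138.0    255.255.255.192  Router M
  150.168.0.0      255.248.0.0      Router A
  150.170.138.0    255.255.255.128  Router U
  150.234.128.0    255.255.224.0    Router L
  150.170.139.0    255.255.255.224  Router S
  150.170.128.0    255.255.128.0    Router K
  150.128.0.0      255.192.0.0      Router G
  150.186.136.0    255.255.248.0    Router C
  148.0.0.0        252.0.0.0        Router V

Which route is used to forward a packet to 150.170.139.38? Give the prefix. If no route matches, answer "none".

150.170.128.0/17

Entries matching 150.170.139.38:
  148.0.0.0/6 (148.0.0.0 - 151.255.255.255)
  150.128.0.0/10 (150.128.0.0 - 150.191.255.255)
  150.168.0.0/13 (150.168.0.0 - 150.175.255.255)
  150.170.0.0/15 (150.170.0.0 - 150.171.255.255)
  150.170.128.0/17 (150.170.128.0 - 150.170.255.255)
Most specific is 150.170.128.0/17.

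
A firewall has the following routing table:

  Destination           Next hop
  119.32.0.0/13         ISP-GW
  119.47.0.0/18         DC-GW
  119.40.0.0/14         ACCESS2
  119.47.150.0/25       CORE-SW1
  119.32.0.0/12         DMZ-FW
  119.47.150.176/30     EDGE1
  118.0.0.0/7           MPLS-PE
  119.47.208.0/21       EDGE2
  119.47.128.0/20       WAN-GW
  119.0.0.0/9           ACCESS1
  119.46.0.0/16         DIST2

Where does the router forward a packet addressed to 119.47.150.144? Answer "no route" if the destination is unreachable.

Routes whose prefix contains 119.47.150.144:
  118.0.0.0/7 (118.0.0.0 - 119.255.255.255) -> MPLS-PE
  119.0.0.0/9 (119.0.0.0 - 119.127.255.255) -> ACCESS1
  119.32.0.0/12 (119.32.0.0 - 119.47.255.255) -> DMZ-FW
More-specific entries that do NOT match:
  119.47.150.176/30 (119.47.150.176 - 119.47.150.179) does not contain 119.47.150.144
  119.47.150.0/25 (119.47.150.0 - 119.47.150.127) does not contain 119.47.150.144
  119.47.208.0/21 (119.47.208.0 - 119.47.215.255) does not contain 119.47.150.144
  119.47.128.0/20 (119.47.128.0 - 119.47.143.255) does not contain 119.47.150.144
  119.47.0.0/18 (119.47.0.0 - 119.47.63.255) does not contain 119.47.150.144
  119.46.0.0/16 (119.46.0.0 - 119.46.255.255) does not contain 119.47.150.144
  119.40.0.0/14 (119.40.0.0 - 119.43.255.255) does not contain 119.47.150.144
  119.32.0.0/13 (119.32.0.0 - 119.39.255.255) does not contain 119.47.150.144
Longest matching prefix is /12 -> next hop DMZ-FW.

DMZ-FW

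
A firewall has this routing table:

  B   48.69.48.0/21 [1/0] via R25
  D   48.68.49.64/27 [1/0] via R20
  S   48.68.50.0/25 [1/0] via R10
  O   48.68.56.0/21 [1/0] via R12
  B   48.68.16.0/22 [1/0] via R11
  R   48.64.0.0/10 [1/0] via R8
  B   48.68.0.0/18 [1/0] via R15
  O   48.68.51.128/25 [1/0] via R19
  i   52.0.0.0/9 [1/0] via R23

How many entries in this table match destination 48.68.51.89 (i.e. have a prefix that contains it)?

Prefixes containing 48.68.51.89:
  48.64.0.0/10 (48.64.0.0 - 48.127.255.255)
  48.68.0.0/18 (48.68.0.0 - 48.68.63.255)
Total matching entries: 2.

2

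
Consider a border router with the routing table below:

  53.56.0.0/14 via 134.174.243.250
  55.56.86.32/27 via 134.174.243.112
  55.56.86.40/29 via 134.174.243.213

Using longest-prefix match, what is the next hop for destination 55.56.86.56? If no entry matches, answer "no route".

Routes whose prefix contains 55.56.86.56:
  55.56.86.32/27 (55.56.86.32 - 55.56.86.63) -> 134.174.243.112
More-specific entries that do NOT match:
  55.56.86.40/29 (55.56.86.40 - 55.56.86.47) does not contain 55.56.86.56
Longest matching prefix is /27 -> next hop 134.174.243.112.

134.174.243.112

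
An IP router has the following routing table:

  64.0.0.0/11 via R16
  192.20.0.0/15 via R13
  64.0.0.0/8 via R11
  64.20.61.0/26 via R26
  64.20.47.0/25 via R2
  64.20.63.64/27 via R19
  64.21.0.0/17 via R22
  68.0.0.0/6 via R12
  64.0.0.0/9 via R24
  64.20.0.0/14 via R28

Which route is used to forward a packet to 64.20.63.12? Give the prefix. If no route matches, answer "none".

Entries matching 64.20.63.12:
  64.0.0.0/8 (64.0.0.0 - 64.255.255.255)
  64.0.0.0/9 (64.0.0.0 - 64.127.255.255)
  64.0.0.0/11 (64.0.0.0 - 64.31.255.255)
  64.20.0.0/14 (64.20.0.0 - 64.23.255.255)
Most specific is 64.20.0.0/14.

64.20.0.0/14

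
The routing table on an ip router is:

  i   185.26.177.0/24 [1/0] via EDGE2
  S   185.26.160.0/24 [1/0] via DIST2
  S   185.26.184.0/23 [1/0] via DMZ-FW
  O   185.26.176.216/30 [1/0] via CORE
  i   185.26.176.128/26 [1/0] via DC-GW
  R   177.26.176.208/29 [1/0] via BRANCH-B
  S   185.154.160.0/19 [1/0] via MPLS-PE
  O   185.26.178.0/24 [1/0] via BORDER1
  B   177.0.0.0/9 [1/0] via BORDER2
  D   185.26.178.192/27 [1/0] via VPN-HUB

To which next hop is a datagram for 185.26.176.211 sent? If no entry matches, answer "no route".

No entry's prefix contains 185.26.176.211; there is no default route.

no route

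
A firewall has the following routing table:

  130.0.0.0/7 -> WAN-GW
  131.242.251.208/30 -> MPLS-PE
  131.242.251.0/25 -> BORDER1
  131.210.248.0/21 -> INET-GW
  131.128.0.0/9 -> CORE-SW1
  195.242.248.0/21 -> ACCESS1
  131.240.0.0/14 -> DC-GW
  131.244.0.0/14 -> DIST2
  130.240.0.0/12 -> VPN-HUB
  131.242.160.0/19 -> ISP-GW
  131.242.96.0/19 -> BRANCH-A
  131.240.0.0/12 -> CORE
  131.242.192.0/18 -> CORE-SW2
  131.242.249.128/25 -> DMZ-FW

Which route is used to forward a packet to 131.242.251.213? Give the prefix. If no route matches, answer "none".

Entries matching 131.242.251.213:
  130.0.0.0/7 (130.0.0.0 - 131.255.255.255)
  131.128.0.0/9 (131.128.0.0 - 131.255.255.255)
  131.240.0.0/12 (131.240.0.0 - 131.255.255.255)
  131.240.0.0/14 (131.240.0.0 - 131.243.255.255)
  131.242.192.0/18 (131.242.192.0 - 131.242.255.255)
Most specific is 131.242.192.0/18.

131.242.192.0/18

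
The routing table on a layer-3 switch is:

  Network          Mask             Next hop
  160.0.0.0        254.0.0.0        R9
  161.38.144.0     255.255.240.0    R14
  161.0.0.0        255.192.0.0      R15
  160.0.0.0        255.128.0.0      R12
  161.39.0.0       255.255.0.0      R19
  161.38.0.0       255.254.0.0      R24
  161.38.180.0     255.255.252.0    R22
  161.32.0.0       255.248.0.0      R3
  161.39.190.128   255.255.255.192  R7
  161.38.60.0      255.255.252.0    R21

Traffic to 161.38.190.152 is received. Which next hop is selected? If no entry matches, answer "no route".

R24

Routes whose prefix contains 161.38.190.152:
  160.0.0.0/7 (160.0.0.0 - 161.255.255.255) -> R9
  161.0.0.0/10 (161.0.0.0 - 161.63.255.255) -> R15
  161.32.0.0/13 (161.32.0.0 - 161.39.255.255) -> R3
  161.38.0.0/15 (161.38.0.0 - 161.39.255.255) -> R24
More-specific entries that do NOT match:
  161.39.190.128/26 (161.39.190.128 - 161.39.190.191) does not contain 161.38.190.152
  161.38.180.0/22 (161.38.180.0 - 161.38.183.255) does not contain 161.38.190.152
  161.38.60.0/22 (161.38.60.0 - 161.38.63.255) does not contain 161.38.190.152
  161.38.144.0/20 (161.38.144.0 - 161.38.159.255) does not contain 161.38.190.152
  161.39.0.0/16 (161.39.0.0 - 161.39.255.255) does not contain 161.38.190.152
Longest matching prefix is /15 -> next hop R24.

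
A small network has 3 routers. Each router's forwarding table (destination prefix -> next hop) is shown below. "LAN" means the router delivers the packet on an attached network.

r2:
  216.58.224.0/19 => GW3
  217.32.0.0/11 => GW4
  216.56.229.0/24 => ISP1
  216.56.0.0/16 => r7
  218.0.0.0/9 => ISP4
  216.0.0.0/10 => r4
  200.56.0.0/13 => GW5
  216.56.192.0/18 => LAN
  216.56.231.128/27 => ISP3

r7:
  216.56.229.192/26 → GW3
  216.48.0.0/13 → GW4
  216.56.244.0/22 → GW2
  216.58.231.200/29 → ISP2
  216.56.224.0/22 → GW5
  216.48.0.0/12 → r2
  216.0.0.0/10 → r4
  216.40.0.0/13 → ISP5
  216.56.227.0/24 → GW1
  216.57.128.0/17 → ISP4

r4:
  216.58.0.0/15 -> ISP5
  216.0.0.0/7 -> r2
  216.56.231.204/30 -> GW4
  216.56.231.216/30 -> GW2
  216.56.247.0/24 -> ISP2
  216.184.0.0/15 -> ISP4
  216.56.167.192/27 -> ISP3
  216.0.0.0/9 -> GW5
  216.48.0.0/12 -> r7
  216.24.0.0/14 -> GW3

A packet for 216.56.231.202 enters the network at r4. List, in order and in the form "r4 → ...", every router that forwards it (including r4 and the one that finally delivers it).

r4 → r7 → r2

At r4: longest match for 216.56.231.202 is 216.48.0.0/12 -> r7
At r7: longest match for 216.56.231.202 is 216.48.0.0/12 -> r2
At r2: longest match for 216.56.231.202 is 216.56.192.0/18 -> LAN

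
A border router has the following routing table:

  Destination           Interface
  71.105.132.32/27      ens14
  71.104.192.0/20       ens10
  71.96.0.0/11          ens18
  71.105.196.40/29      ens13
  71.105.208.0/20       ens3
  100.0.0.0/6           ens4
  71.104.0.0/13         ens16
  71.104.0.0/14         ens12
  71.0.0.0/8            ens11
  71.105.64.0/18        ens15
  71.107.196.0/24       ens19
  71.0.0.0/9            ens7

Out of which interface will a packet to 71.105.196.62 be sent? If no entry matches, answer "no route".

Routes whose prefix contains 71.105.196.62:
  71.0.0.0/8 (71.0.0.0 - 71.255.255.255) -> ens11
  71.0.0.0/9 (71.0.0.0 - 71.127.255.255) -> ens7
  71.96.0.0/11 (71.96.0.0 - 71.127.255.255) -> ens18
  71.104.0.0/13 (71.104.0.0 - 71.111.255.255) -> ens16
  71.104.0.0/14 (71.104.0.0 - 71.107.255.255) -> ens12
More-specific entries that do NOT match:
  71.105.196.40/29 (71.105.196.40 - 71.105.196.47) does not contain 71.105.196.62
  71.105.132.32/27 (71.105.132.32 - 71.105.132.63) does not contain 71.105.196.62
  71.107.196.0/24 (71.107.196.0 - 71.107.196.255) does not contain 71.105.196.62
  71.104.192.0/20 (71.104.192.0 - 71.104.207.255) does not contain 71.105.196.62
  71.105.208.0/20 (71.105.208.0 - 71.105.223.255) does not contain 71.105.196.62
  71.105.64.0/18 (71.105.64.0 - 71.105.127.255) does not contain 71.105.196.62
Longest matching prefix is /14 -> interface ens12.

ens12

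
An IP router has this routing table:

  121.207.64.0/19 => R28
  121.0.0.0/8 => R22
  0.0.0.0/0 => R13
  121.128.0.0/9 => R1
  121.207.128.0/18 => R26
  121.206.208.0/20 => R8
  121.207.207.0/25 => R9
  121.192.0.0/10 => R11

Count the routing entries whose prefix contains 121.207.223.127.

4

Prefixes containing 121.207.223.127:
  0.0.0.0/0 (default, matches everything)
  121.0.0.0/8 (121.0.0.0 - 121.255.255.255)
  121.128.0.0/9 (121.128.0.0 - 121.255.255.255)
  121.192.0.0/10 (121.192.0.0 - 121.255.255.255)
Total matching entries: 4.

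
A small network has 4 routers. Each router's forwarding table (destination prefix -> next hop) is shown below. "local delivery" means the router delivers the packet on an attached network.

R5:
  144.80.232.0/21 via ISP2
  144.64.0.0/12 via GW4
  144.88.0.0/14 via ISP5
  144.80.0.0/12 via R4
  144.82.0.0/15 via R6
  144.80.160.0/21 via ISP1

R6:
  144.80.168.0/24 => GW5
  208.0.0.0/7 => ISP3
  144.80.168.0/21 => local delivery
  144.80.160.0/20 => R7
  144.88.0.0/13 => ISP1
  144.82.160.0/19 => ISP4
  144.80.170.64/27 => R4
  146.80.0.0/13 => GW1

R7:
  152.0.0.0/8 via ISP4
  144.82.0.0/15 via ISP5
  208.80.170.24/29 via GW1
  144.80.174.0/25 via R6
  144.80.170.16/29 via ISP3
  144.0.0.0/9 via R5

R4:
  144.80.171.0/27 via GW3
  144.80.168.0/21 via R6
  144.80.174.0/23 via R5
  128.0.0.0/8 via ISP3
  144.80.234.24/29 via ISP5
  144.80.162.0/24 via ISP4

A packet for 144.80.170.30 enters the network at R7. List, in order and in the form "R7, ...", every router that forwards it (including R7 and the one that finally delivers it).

At R7: longest match for 144.80.170.30 is 144.0.0.0/9 -> R5
At R5: longest match for 144.80.170.30 is 144.80.0.0/12 -> R4
At R4: longest match for 144.80.170.30 is 144.80.168.0/21 -> R6
At R6: longest match for 144.80.170.30 is 144.80.168.0/21 -> local delivery

R7, R5, R4, R6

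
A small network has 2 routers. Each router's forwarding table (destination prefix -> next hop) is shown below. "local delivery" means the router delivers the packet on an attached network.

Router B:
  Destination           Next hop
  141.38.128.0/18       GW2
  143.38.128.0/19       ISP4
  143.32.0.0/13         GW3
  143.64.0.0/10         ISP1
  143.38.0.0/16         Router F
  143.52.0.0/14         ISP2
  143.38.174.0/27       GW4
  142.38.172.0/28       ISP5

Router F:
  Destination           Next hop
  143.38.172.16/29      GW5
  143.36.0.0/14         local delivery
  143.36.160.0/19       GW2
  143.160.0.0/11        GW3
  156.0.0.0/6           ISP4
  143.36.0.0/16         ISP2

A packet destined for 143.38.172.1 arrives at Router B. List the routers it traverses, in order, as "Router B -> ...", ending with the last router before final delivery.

Router B -> Router F

At Router B: longest match for 143.38.172.1 is 143.38.0.0/16 -> Router F
At Router F: longest match for 143.38.172.1 is 143.36.0.0/14 -> local delivery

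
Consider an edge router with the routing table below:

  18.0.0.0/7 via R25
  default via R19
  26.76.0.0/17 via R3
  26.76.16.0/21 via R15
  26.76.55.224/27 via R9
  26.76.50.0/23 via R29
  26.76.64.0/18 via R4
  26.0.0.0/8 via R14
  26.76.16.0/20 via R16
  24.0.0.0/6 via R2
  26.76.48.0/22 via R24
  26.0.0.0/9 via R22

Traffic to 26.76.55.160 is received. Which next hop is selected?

Routes whose prefix contains 26.76.55.160:
  0.0.0.0/0 (default, matches everything) -> R19
  24.0.0.0/6 (24.0.0.0 - 27.255.255.255) -> R2
  26.0.0.0/8 (26.0.0.0 - 26.255.255.255) -> R14
  26.0.0.0/9 (26.0.0.0 - 26.127.255.255) -> R22
  26.76.0.0/17 (26.76.0.0 - 26.76.127.255) -> R3
More-specific entries that do NOT match:
  26.76.55.224/27 (26.76.55.224 - 26.76.55.255) does not contain 26.76.55.160
  26.76.50.0/23 (26.76.50.0 - 26.76.51.255) does not contain 26.76.55.160
  26.76.48.0/22 (26.76.48.0 - 26.76.51.255) does not contain 26.76.55.160
  26.76.16.0/21 (26.76.16.0 - 26.76.23.255) does not contain 26.76.55.160
  26.76.16.0/20 (26.76.16.0 - 26.76.31.255) does not contain 26.76.55.160
  26.76.64.0/18 (26.76.64.0 - 26.76.127.255) does not contain 26.76.55.160
Longest matching prefix is /17 -> next hop R3.

R3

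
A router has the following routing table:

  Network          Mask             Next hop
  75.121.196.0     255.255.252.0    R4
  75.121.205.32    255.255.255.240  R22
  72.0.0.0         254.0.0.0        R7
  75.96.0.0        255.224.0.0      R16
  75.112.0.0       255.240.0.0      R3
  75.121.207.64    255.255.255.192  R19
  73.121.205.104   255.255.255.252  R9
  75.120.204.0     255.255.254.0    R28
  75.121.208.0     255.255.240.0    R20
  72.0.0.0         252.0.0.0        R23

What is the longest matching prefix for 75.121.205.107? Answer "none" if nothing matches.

75.112.0.0/12

Entries matching 75.121.205.107:
  72.0.0.0/6 (72.0.0.0 - 75.255.255.255)
  75.96.0.0/11 (75.96.0.0 - 75.127.255.255)
  75.112.0.0/12 (75.112.0.0 - 75.127.255.255)
Most specific is 75.112.0.0/12.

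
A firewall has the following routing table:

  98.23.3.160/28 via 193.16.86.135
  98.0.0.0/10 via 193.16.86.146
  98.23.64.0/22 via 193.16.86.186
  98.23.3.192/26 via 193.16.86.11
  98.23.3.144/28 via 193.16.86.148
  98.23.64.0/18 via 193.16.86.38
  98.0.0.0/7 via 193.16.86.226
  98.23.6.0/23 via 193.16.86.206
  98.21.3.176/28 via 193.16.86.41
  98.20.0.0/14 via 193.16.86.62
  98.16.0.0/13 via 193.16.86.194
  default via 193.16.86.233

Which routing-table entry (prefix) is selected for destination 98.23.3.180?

98.20.0.0/14

Entries matching 98.23.3.180:
  0.0.0.0/0 (default, matches everything)
  98.0.0.0/7 (98.0.0.0 - 99.255.255.255)
  98.0.0.0/10 (98.0.0.0 - 98.63.255.255)
  98.16.0.0/13 (98.16.0.0 - 98.23.255.255)
  98.20.0.0/14 (98.20.0.0 - 98.23.255.255)
Most specific is 98.20.0.0/14.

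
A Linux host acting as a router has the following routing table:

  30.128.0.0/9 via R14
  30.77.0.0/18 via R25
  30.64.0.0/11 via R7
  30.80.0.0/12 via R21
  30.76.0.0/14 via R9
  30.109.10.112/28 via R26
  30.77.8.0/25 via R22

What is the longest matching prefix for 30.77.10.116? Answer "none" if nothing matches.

Entries matching 30.77.10.116:
  30.64.0.0/11 (30.64.0.0 - 30.95.255.255)
  30.76.0.0/14 (30.76.0.0 - 30.79.255.255)
  30.77.0.0/18 (30.77.0.0 - 30.77.63.255)
Most specific is 30.77.0.0/18.

30.77.0.0/18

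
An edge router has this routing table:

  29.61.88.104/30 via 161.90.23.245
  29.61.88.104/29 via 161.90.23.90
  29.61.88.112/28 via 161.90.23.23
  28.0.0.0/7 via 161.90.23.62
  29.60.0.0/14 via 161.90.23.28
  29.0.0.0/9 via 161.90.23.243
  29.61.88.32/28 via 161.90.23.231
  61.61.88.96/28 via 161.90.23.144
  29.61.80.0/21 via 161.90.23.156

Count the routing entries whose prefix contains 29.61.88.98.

Prefixes containing 29.61.88.98:
  28.0.0.0/7 (28.0.0.0 - 29.255.255.255)
  29.0.0.0/9 (29.0.0.0 - 29.127.255.255)
  29.60.0.0/14 (29.60.0.0 - 29.63.255.255)
Total matching entries: 3.

3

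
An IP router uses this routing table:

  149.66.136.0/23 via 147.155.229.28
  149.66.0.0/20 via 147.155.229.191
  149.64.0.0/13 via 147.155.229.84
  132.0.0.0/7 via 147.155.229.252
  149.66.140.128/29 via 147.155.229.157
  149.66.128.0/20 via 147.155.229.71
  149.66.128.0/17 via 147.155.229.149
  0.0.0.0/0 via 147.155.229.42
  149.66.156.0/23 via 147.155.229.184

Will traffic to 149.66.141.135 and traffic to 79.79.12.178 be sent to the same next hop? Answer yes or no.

no

149.66.141.135: longest match 149.66.128.0/20 -> 147.155.229.71
79.79.12.178: longest match 0.0.0.0/0 -> 147.155.229.42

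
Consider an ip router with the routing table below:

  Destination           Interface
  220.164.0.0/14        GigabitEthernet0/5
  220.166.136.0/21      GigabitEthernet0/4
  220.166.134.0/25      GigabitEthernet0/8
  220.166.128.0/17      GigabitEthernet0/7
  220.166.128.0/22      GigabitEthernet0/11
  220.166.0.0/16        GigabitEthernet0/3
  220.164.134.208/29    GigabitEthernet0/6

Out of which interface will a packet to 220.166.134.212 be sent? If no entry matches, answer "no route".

Routes whose prefix contains 220.166.134.212:
  220.164.0.0/14 (220.164.0.0 - 220.167.255.255) -> GigabitEthernet0/5
  220.166.0.0/16 (220.166.0.0 - 220.166.255.255) -> GigabitEthernet0/3
  220.166.128.0/17 (220.166.128.0 - 220.166.255.255) -> GigabitEthernet0/7
More-specific entries that do NOT match:
  220.164.134.208/29 (220.164.134.208 - 220.164.134.215) does not contain 220.166.134.212
  220.166.134.0/25 (220.166.134.0 - 220.166.134.127) does not contain 220.166.134.212
  220.166.128.0/22 (220.166.128.0 - 220.166.131.255) does not contain 220.166.134.212
  220.166.136.0/21 (220.166.136.0 - 220.166.143.255) does not contain 220.166.134.212
Longest matching prefix is /17 -> interface GigabitEthernet0/7.

GigabitEthernet0/7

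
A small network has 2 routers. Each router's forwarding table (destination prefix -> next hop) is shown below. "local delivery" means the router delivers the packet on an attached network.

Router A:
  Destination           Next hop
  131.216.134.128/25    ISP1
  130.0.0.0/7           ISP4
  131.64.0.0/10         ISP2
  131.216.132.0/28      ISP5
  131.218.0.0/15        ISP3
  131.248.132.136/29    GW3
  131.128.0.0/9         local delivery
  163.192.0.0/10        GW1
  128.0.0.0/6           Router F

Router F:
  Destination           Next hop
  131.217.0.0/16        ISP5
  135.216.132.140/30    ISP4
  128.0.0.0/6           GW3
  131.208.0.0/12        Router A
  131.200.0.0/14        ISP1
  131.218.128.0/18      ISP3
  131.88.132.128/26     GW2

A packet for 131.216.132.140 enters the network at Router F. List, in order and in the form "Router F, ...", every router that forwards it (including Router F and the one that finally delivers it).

At Router F: longest match for 131.216.132.140 is 131.208.0.0/12 -> Router A
At Router A: longest match for 131.216.132.140 is 131.128.0.0/9 -> local delivery

Router F, Router A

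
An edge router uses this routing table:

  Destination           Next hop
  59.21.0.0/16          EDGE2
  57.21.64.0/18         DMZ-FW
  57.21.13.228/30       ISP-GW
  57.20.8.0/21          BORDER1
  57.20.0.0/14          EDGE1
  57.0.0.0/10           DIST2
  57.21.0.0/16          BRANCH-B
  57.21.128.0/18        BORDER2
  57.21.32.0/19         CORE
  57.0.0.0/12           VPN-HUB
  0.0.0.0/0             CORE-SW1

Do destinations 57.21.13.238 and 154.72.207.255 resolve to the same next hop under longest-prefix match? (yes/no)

57.21.13.238: longest match 57.21.0.0/16 -> BRANCH-B
154.72.207.255: longest match 0.0.0.0/0 -> CORE-SW1

no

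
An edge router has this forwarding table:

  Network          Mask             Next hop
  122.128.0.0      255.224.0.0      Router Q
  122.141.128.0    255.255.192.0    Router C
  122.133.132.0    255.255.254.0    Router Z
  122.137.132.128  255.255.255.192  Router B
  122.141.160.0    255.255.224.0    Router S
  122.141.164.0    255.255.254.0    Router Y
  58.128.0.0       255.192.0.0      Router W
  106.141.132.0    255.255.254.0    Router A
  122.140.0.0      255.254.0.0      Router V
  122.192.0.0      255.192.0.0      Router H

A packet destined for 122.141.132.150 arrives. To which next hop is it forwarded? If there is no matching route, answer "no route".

Routes whose prefix contains 122.141.132.150:
  122.128.0.0/11 (122.128.0.0 - 122.159.255.255) -> Router Q
  122.140.0.0/15 (122.140.0.0 - 122.141.255.255) -> Router V
  122.141.128.0/18 (122.141.128.0 - 122.141.191.255) -> Router C
More-specific entries that do NOT match:
  122.137.132.128/26 (122.137.132.128 - 122.137.132.191) does not contain 122.141.132.150
  122.133.132.0/23 (122.133.132.0 - 122.133.133.255) does not contain 122.141.132.150
  122.141.164.0/23 (122.141.164.0 - 122.141.165.255) does not contain 122.141.132.150
  106.141.132.0/23 (106.141.132.0 - 106.141.133.255) does not contain 122.141.132.150
  122.141.160.0/19 (122.141.160.0 - 122.141.191.255) does not contain 122.141.132.150
Longest matching prefix is /18 -> next hop Router C.

Router C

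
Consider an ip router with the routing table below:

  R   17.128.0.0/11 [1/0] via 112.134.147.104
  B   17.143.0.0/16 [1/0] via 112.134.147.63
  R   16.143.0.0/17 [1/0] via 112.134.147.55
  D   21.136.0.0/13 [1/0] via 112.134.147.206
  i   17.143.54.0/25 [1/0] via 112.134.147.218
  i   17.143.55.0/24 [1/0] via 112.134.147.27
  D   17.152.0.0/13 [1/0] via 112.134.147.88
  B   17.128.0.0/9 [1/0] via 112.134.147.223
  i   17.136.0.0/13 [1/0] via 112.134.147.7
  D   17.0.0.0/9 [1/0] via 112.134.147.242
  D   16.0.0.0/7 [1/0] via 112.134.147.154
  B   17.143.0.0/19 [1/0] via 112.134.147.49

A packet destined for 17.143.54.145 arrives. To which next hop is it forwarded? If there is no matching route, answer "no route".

112.134.147.63

Routes whose prefix contains 17.143.54.145:
  16.0.0.0/7 (16.0.0.0 - 17.255.255.255) -> 112.134.147.154
  17.128.0.0/9 (17.128.0.0 - 17.255.255.255) -> 112.134.147.223
  17.128.0.0/11 (17.128.0.0 - 17.159.255.255) -> 112.134.147.104
  17.136.0.0/13 (17.136.0.0 - 17.143.255.255) -> 112.134.147.7
  17.143.0.0/16 (17.143.0.0 - 17.143.255.255) -> 112.134.147.63
More-specific entries that do NOT match:
  17.143.54.0/25 (17.143.54.0 - 17.143.54.127) does not contain 17.143.54.145
  17.143.55.0/24 (17.143.55.0 - 17.143.55.255) does not contain 17.143.54.145
  17.143.0.0/19 (17.143.0.0 - 17.143.31.255) does not contain 17.143.54.145
  16.143.0.0/17 (16.143.0.0 - 16.143.127.255) does not contain 17.143.54.145
Longest matching prefix is /16 -> next hop 112.134.147.63.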